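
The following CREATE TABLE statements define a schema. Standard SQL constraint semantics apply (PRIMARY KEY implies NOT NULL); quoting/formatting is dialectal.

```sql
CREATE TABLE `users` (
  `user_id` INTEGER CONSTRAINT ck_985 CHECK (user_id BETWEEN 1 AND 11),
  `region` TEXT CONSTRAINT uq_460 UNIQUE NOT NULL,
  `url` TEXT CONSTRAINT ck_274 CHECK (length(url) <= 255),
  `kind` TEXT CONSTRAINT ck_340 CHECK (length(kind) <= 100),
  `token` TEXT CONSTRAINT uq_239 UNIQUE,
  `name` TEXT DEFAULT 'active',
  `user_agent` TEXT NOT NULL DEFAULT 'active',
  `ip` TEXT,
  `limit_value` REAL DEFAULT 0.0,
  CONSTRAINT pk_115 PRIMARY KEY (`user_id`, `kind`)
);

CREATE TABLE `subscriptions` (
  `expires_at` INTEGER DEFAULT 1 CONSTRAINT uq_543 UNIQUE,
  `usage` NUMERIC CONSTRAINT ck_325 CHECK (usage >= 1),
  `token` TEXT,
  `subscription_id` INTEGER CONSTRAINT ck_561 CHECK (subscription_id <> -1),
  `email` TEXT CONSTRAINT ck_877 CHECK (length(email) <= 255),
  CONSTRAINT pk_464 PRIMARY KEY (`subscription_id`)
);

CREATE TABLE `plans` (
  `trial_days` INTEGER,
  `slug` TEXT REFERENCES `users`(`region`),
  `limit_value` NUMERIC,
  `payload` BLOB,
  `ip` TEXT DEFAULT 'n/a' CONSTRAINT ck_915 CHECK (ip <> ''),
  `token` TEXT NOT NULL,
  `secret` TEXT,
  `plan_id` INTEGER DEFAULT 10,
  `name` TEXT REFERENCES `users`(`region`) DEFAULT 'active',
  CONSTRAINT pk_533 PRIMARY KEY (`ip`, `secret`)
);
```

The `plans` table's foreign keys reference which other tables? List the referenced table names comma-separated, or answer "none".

users

- slug REFERENCES users(region).
- name REFERENCES users(region).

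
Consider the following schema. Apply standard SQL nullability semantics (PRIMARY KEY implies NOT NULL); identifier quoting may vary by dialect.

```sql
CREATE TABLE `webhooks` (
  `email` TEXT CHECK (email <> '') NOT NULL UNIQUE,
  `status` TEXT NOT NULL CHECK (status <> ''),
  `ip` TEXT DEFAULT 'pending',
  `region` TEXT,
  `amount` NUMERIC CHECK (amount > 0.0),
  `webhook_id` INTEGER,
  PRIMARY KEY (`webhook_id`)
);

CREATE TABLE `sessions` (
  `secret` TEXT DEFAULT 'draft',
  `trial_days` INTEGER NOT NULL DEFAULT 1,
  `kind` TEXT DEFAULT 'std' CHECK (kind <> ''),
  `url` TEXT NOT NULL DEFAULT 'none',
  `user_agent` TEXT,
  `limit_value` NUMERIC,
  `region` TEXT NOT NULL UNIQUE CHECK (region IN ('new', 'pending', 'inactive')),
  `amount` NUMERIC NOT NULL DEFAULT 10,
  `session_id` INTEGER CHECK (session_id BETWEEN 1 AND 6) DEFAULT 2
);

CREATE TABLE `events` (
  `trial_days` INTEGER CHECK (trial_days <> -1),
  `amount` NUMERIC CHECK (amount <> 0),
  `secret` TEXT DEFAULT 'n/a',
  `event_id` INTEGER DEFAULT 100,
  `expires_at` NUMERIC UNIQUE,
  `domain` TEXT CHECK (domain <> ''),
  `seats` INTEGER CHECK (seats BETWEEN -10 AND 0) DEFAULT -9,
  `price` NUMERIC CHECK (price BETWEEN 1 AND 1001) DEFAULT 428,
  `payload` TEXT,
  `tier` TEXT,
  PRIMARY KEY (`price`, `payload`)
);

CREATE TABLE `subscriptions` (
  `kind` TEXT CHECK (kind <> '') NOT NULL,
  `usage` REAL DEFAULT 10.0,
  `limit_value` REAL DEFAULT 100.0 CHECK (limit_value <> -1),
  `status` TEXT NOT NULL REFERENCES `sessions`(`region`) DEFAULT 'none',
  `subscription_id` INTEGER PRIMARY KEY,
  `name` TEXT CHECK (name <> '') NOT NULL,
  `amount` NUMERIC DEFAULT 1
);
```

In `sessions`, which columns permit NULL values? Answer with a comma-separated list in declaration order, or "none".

secret, kind, user_agent, limit_value, session_id

- secret: DEFAULT only fills an omitted column; an explicit NULL is still allowed → nullable.
- trial_days: declared NOT NULL → not nullable.
- kind: CHECK does not forbid NULL (a CHECK constraint passes when its expression is NULL) → nullable.
- url: declared NOT NULL → not nullable.
- user_agent: no NOT NULL constraint applies → nullable.
- limit_value: no NOT NULL constraint applies → nullable.
- region: declared NOT NULL → not nullable.
- amount: declared NOT NULL → not nullable.
- session_id: CHECK does not forbid NULL (a CHECK constraint passes when its expression is NULL) → nullable.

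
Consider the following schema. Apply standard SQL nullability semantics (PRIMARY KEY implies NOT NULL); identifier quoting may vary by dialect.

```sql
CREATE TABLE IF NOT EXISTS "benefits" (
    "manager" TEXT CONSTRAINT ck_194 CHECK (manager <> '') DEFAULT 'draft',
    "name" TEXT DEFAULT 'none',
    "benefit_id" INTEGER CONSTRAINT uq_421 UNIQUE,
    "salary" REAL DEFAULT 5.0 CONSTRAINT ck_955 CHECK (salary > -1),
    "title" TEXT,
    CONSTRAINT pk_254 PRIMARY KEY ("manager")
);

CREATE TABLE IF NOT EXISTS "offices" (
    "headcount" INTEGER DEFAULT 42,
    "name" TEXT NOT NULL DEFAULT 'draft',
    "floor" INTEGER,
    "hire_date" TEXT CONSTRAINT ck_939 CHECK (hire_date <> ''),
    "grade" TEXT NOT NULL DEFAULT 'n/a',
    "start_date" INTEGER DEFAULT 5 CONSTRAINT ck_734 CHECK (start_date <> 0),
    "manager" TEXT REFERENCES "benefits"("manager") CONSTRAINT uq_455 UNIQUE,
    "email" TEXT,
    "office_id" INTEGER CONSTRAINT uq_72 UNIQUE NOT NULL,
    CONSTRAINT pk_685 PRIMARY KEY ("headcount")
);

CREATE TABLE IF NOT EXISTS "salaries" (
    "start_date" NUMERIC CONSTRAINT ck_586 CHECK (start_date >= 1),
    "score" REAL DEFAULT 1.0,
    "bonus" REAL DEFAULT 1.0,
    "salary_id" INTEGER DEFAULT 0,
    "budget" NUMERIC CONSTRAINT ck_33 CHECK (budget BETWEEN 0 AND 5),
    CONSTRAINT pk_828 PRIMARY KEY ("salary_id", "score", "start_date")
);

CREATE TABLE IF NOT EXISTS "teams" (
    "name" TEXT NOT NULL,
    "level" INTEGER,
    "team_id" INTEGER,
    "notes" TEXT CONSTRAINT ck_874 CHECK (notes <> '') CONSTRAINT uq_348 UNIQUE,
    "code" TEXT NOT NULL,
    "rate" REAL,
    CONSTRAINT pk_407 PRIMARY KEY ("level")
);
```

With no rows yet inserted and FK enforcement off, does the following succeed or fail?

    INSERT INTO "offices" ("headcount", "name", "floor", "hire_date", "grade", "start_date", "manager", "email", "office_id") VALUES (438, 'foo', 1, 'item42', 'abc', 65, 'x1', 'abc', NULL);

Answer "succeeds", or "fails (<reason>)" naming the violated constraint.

office_id is explicitly set to NULL, but office_id is declared NOT NULL.

fails (NOT NULL on office_id)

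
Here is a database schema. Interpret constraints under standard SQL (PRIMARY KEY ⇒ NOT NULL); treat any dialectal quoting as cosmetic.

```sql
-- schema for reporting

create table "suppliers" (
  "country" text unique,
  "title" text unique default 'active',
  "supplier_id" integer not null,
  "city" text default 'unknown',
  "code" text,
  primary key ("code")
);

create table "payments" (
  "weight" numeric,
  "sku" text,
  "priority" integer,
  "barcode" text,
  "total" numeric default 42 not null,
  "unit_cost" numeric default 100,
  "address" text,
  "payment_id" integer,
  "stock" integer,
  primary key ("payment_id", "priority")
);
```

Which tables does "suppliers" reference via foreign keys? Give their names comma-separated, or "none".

No column in suppliers has a REFERENCES clause.

none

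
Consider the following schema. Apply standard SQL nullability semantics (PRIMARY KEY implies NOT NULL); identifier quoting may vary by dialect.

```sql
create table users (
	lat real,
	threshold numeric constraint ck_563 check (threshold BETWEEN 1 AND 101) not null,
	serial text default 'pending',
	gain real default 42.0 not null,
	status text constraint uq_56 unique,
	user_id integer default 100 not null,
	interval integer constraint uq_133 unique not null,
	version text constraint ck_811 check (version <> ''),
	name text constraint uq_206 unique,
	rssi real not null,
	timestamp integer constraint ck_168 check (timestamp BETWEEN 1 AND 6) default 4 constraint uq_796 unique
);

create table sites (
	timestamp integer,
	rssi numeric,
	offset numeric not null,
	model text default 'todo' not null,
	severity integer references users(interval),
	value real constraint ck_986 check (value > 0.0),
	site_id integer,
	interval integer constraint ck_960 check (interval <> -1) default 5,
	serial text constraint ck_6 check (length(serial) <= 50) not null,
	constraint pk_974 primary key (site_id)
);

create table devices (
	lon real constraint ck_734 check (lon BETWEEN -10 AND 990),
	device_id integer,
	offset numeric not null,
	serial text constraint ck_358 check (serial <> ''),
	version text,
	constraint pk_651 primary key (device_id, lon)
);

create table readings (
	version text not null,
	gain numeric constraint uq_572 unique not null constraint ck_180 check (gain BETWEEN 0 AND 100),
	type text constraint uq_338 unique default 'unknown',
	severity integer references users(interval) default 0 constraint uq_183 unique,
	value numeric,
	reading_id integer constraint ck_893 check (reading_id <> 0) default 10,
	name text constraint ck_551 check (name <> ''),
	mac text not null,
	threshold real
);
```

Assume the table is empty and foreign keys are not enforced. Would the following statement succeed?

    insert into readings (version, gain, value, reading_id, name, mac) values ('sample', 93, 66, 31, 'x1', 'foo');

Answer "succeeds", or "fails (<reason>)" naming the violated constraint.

NOT NULL columns: gain is supplied; mac is supplied; version is supplied.
CHECK constraints: 93 satisfies (gain BETWEEN 0 AND 100); 31 satisfies (reading_id <> 0); 'x1' satisfies (name <> '').
No constraint is violated.

succeeds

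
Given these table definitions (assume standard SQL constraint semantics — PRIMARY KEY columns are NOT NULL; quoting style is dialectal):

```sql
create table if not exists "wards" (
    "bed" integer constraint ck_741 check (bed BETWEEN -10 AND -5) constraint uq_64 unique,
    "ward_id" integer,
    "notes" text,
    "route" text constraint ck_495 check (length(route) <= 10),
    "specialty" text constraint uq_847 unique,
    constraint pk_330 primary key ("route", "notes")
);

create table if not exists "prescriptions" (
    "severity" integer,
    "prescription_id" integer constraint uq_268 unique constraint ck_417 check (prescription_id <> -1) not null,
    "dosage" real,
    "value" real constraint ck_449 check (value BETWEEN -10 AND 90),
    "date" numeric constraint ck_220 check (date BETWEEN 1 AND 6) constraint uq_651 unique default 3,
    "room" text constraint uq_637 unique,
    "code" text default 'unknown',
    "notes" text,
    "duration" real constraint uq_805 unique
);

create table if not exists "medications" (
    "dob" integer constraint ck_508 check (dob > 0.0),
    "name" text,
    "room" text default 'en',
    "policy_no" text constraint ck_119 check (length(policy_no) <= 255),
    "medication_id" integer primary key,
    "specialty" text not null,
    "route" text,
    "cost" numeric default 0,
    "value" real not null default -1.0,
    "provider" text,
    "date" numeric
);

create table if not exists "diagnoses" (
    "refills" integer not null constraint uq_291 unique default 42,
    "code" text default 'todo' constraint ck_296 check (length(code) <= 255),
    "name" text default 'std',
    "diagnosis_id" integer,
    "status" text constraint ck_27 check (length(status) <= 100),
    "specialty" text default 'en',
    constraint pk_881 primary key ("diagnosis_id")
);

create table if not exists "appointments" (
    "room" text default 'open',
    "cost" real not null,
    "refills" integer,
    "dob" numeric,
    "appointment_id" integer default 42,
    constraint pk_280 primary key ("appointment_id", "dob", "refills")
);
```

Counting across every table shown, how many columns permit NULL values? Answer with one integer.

wards: 3 nullable (bed, ward_id, specialty — PK (route, notes) and explicit NOT NULL columns excluded).
prescriptions: 8 nullable (severity, dosage, value, date, room, code, notes, duration — PK none and explicit NOT NULL columns excluded).
medications: 8 nullable (dob, name, room, policy_no, route, cost, provider, date — PK (medication_id) and explicit NOT NULL columns excluded).
diagnoses: 4 nullable (code, name, status, specialty — PK (diagnosis_id) and explicit NOT NULL columns excluded).
appointments: 1 nullable (room — PK (appointment_id, dob, refills) and explicit NOT NULL columns excluded).
Total: 3 + 8 + 8 + 4 + 1 = 24.

24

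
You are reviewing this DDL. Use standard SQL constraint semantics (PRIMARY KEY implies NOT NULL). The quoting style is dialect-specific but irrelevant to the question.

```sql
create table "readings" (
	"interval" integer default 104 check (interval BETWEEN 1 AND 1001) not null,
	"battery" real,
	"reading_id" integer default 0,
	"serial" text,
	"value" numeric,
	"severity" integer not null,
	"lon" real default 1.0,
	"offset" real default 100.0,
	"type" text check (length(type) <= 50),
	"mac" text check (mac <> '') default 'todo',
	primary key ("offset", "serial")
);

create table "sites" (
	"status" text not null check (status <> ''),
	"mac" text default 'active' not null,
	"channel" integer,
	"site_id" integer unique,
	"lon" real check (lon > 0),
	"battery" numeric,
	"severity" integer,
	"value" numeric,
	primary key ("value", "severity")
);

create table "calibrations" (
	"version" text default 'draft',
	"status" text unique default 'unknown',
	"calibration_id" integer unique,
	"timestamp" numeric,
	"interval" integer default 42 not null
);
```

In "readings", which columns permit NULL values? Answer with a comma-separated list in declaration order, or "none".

- interval: declared NOT NULL → not nullable.
- battery: no NOT NULL constraint applies → nullable.
- reading_id: DEFAULT only fills an omitted column; an explicit NULL is still allowed → nullable.
- serial: part of the PRIMARY KEY, which implies NOT NULL → not nullable.
- value: no NOT NULL constraint applies → nullable.
- severity: declared NOT NULL → not nullable.
- lon: DEFAULT only fills an omitted column; an explicit NULL is still allowed → nullable.
- offset: part of the PRIMARY KEY, which implies NOT NULL → not nullable.
- type: CHECK does not forbid NULL (a CHECK constraint passes when its expression is NULL) → nullable.
- mac: CHECK does not forbid NULL (a CHECK constraint passes when its expression is NULL) → nullable.

battery, reading_id, value, lon, type, mac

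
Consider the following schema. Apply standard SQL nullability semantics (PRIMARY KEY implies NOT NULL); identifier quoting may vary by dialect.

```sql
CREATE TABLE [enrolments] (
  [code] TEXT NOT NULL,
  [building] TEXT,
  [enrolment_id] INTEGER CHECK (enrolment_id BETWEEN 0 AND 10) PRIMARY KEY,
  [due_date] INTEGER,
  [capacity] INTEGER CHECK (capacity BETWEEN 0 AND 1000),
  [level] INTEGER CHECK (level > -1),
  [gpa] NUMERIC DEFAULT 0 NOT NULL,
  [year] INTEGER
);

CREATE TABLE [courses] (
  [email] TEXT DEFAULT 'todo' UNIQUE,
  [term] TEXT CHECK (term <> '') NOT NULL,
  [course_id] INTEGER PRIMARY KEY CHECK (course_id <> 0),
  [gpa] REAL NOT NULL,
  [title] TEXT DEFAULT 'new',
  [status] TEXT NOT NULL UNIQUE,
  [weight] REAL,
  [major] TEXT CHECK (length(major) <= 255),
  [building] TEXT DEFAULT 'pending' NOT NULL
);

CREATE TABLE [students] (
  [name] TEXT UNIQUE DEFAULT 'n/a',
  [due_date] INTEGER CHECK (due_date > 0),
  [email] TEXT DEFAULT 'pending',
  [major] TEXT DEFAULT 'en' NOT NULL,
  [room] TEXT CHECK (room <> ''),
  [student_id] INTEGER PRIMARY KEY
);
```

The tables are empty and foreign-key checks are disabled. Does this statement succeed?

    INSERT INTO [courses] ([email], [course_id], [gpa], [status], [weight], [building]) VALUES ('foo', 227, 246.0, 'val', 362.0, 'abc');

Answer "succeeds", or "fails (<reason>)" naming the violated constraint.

fails (NOT NULL on term)

term is omitted from the column list and has no DEFAULT, so it would receive NULL.
But term is declared NOT NULL.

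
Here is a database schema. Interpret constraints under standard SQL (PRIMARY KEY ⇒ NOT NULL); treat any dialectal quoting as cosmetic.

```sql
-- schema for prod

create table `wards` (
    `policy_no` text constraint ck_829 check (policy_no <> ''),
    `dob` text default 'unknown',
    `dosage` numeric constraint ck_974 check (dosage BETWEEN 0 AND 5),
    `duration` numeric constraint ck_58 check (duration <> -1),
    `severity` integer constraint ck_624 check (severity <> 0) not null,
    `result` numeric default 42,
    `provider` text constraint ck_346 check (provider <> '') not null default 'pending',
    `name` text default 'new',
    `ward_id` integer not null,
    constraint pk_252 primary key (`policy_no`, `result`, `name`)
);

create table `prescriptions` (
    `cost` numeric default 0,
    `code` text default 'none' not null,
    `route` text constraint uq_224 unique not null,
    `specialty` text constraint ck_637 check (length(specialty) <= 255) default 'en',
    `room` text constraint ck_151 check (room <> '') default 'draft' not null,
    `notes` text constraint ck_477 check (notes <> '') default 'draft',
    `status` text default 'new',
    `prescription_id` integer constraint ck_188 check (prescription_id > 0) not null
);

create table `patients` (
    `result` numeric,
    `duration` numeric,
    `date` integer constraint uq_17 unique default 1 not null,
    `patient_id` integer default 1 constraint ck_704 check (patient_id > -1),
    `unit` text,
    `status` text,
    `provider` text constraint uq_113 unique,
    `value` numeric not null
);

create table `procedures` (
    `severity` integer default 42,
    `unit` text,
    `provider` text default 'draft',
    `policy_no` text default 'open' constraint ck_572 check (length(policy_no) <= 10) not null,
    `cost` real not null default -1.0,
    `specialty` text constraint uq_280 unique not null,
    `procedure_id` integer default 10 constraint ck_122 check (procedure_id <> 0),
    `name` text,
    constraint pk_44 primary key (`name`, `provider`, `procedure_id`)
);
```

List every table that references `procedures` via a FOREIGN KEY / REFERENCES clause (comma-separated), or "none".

none

No REFERENCES clause anywhere in the schema names procedures.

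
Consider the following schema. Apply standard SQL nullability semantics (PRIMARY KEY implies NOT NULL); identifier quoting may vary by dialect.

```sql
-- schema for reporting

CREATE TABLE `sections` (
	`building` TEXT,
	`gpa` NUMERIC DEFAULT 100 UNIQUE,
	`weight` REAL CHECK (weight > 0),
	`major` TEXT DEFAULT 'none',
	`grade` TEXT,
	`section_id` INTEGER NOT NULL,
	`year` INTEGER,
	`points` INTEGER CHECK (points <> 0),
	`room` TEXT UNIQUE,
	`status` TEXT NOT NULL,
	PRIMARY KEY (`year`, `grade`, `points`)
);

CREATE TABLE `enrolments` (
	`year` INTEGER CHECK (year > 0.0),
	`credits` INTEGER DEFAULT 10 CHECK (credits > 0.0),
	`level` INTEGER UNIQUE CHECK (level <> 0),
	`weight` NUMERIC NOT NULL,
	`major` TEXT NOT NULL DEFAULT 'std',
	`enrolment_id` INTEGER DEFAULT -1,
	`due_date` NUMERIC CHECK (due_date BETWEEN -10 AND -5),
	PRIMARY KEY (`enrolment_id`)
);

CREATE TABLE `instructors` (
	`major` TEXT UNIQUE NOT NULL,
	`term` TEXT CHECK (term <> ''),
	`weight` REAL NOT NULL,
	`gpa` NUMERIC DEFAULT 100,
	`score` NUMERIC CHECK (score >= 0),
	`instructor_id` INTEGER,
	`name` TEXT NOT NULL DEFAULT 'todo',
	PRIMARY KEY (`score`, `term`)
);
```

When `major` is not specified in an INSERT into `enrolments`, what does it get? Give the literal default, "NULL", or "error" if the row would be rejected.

'std'

major has an explicit DEFAULT 'std'.
When the column is omitted from an INSERT, that default is used.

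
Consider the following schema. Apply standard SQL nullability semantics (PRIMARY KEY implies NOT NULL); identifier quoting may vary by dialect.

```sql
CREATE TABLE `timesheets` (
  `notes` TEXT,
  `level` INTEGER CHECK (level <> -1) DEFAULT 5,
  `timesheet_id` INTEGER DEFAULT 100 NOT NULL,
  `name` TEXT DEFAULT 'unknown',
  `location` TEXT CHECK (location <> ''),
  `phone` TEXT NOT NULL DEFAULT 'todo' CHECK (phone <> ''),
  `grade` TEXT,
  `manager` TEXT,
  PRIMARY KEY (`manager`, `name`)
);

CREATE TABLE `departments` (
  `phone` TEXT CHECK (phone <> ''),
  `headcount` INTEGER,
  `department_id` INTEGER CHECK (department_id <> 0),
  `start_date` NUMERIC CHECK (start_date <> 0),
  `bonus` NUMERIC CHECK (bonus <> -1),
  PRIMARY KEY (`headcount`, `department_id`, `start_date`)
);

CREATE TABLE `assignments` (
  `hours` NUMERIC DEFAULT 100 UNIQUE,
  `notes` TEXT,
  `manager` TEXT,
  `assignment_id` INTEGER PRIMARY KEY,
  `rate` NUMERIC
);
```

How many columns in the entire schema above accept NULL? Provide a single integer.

10

timesheets: 4 nullable (notes, level, location, grade — PK (manager, name) and explicit NOT NULL columns excluded).
departments: 2 nullable (phone, bonus — PK (headcount, department_id, start_date) and explicit NOT NULL columns excluded).
assignments: 4 nullable (hours, notes, manager, rate — PK (assignment_id) and explicit NOT NULL columns excluded).
Total: 4 + 2 + 4 = 10.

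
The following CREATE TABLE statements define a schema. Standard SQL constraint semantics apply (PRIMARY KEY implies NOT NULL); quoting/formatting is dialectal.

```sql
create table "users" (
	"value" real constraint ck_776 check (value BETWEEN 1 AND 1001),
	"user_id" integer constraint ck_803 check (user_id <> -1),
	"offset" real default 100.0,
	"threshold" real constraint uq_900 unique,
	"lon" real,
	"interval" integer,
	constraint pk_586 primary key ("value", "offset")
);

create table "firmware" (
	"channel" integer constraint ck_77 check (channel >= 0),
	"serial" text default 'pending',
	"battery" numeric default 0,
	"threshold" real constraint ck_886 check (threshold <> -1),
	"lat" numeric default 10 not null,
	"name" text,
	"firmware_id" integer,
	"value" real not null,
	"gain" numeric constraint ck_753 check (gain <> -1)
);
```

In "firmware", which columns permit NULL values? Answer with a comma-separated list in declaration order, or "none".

channel, serial, battery, threshold, name, firmware_id, gain

- channel: CHECK does not forbid NULL (a CHECK constraint passes when its expression is NULL) → nullable.
- serial: DEFAULT only fills an omitted column; an explicit NULL is still allowed → nullable.
- battery: DEFAULT only fills an omitted column; an explicit NULL is still allowed → nullable.
- threshold: CHECK does not forbid NULL (a CHECK constraint passes when its expression is NULL) → nullable.
- lat: declared NOT NULL → not nullable.
- name: no NOT NULL constraint applies → nullable.
- firmware_id: no NOT NULL constraint applies → nullable.
- value: declared NOT NULL → not nullable.
- gain: CHECK does not forbid NULL (a CHECK constraint passes when its expression is NULL) → nullable.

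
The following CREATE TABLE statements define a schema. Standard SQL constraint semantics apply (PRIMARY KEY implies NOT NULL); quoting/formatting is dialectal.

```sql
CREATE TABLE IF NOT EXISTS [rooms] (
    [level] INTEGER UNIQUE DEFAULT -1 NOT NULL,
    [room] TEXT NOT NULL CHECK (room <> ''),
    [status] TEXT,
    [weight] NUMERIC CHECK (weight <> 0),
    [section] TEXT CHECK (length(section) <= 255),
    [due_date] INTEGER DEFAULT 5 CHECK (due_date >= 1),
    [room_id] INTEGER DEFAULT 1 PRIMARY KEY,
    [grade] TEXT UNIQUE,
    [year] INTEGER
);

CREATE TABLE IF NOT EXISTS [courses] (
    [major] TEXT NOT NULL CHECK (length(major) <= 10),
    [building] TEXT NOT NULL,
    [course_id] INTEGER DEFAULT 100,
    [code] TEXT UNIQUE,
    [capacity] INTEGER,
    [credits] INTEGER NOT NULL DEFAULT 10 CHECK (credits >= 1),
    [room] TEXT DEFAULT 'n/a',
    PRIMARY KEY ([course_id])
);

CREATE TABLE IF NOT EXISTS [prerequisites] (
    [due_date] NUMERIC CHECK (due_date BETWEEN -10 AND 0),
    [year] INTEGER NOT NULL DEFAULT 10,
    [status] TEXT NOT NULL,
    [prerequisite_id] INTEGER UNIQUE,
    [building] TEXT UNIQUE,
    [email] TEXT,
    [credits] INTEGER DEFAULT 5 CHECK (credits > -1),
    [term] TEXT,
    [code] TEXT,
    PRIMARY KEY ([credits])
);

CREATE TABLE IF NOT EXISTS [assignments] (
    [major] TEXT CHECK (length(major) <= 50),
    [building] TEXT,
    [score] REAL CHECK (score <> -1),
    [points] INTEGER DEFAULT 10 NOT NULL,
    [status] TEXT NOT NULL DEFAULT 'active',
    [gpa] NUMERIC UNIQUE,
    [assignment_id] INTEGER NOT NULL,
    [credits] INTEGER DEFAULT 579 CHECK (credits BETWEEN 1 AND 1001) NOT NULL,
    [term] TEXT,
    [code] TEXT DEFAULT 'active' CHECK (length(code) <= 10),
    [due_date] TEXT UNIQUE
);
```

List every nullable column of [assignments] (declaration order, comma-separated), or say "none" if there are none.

major, building, score, gpa, term, code, due_date

- major: CHECK does not forbid NULL (a CHECK constraint passes when its expression is NULL) → nullable.
- building: no NOT NULL constraint applies → nullable.
- score: CHECK does not forbid NULL (a CHECK constraint passes when its expression is NULL) → nullable.
- points: declared NOT NULL → not nullable.
- status: declared NOT NULL → not nullable.
- gpa: UNIQUE does not imply NOT NULL → nullable.
- assignment_id: declared NOT NULL → not nullable.
- credits: declared NOT NULL → not nullable.
- term: no NOT NULL constraint applies → nullable.
- code: CHECK does not forbid NULL (a CHECK constraint passes when its expression is NULL) → nullable.
- due_date: UNIQUE does not imply NOT NULL → nullable.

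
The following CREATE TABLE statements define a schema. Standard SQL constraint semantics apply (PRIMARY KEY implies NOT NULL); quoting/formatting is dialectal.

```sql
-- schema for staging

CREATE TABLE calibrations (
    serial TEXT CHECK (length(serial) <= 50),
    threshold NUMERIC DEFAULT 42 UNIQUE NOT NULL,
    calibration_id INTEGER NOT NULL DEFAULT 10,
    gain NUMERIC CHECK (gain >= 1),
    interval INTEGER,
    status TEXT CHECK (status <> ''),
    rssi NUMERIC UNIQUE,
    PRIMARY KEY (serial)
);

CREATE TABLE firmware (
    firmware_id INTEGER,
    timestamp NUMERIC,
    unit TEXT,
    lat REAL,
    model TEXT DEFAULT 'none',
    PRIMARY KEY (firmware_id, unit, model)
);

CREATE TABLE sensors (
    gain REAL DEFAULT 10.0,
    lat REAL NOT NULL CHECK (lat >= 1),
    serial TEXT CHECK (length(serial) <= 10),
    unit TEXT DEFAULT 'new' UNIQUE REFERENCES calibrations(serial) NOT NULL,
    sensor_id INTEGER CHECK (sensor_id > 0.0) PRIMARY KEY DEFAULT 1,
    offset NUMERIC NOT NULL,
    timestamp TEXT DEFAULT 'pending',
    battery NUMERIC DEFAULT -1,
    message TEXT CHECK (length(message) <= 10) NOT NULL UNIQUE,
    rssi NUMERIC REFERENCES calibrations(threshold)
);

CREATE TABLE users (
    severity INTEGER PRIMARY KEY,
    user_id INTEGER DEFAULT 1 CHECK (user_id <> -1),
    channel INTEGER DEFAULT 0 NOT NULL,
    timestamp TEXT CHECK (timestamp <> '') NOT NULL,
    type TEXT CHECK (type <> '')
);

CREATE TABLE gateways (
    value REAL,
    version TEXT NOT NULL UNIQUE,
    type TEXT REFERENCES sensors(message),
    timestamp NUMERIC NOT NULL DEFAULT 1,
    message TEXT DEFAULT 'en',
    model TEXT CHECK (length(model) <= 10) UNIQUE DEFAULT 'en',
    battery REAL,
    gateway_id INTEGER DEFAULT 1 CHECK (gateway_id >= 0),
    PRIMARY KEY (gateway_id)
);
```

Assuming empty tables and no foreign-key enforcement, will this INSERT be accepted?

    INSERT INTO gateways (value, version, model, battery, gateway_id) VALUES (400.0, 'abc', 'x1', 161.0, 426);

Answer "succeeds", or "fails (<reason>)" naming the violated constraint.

NOT NULL columns: gateway_id is supplied; timestamp defaults to 1; version is supplied.
CHECK constraints: 'x1' satisfies (length(model) <= 10); 426 satisfies (gateway_id >= 0).
No constraint is violated.

succeeds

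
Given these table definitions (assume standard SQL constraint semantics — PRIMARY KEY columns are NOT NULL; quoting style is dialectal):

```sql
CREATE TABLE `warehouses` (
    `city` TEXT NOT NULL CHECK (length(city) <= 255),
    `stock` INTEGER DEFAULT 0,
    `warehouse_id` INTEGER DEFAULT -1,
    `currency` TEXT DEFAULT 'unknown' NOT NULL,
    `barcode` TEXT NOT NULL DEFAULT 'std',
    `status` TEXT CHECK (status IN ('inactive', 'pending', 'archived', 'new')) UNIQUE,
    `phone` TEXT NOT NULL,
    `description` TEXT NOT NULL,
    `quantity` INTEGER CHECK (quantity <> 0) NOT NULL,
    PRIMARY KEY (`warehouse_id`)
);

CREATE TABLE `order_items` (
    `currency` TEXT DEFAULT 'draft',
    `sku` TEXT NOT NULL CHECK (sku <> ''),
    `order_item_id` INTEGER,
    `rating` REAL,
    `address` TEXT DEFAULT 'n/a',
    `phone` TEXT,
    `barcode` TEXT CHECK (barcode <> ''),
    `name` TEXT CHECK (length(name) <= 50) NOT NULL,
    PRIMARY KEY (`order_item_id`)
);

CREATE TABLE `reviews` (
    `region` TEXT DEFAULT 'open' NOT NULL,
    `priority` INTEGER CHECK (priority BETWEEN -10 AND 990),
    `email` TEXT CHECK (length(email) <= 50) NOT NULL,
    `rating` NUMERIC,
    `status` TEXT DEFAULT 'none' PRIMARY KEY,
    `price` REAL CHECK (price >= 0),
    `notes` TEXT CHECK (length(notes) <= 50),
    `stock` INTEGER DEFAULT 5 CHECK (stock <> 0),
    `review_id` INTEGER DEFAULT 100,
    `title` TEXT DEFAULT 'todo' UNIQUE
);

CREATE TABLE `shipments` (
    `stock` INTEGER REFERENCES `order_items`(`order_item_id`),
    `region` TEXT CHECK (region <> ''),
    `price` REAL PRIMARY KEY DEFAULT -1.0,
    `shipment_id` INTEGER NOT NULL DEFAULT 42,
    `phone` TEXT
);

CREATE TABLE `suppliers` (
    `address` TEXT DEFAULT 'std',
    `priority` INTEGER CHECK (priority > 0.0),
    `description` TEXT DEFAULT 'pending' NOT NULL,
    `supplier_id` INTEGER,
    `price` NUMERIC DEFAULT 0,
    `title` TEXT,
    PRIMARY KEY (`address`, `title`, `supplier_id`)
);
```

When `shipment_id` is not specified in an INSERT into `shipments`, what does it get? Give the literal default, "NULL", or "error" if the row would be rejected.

shipment_id has an explicit DEFAULT 42.
When the column is omitted from an INSERT, that default is used.

42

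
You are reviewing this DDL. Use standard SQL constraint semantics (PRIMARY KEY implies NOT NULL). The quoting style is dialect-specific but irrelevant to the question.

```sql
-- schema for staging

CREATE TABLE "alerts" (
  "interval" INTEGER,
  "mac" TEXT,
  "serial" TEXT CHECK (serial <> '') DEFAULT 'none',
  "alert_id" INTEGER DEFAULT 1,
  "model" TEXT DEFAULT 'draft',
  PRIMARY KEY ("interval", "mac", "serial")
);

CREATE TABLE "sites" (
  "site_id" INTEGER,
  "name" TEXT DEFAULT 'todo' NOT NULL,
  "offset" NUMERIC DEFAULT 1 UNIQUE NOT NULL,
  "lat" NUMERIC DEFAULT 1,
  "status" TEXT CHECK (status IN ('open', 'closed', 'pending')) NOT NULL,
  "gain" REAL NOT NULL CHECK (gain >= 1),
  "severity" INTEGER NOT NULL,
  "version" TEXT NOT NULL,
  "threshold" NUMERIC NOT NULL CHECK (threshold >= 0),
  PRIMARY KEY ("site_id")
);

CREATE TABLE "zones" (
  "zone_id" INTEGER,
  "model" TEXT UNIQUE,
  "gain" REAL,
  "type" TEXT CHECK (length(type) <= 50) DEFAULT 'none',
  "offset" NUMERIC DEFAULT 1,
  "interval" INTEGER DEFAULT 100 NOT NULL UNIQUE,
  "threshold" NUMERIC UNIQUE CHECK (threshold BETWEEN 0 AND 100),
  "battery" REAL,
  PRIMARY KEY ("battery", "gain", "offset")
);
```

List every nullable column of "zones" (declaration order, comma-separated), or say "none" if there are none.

zone_id, model, type, threshold

- zone_id: no NOT NULL constraint applies → nullable.
- model: UNIQUE does not imply NOT NULL → nullable.
- gain: part of the PRIMARY KEY, which implies NOT NULL → not nullable.
- type: CHECK does not forbid NULL (a CHECK constraint passes when its expression is NULL) → nullable.
- offset: part of the PRIMARY KEY, which implies NOT NULL → not nullable.
- interval: declared NOT NULL → not nullable.
- threshold: CHECK does not forbid NULL (a CHECK constraint passes when its expression is NULL) → nullable.
- battery: part of the PRIMARY KEY, which implies NOT NULL → not nullable.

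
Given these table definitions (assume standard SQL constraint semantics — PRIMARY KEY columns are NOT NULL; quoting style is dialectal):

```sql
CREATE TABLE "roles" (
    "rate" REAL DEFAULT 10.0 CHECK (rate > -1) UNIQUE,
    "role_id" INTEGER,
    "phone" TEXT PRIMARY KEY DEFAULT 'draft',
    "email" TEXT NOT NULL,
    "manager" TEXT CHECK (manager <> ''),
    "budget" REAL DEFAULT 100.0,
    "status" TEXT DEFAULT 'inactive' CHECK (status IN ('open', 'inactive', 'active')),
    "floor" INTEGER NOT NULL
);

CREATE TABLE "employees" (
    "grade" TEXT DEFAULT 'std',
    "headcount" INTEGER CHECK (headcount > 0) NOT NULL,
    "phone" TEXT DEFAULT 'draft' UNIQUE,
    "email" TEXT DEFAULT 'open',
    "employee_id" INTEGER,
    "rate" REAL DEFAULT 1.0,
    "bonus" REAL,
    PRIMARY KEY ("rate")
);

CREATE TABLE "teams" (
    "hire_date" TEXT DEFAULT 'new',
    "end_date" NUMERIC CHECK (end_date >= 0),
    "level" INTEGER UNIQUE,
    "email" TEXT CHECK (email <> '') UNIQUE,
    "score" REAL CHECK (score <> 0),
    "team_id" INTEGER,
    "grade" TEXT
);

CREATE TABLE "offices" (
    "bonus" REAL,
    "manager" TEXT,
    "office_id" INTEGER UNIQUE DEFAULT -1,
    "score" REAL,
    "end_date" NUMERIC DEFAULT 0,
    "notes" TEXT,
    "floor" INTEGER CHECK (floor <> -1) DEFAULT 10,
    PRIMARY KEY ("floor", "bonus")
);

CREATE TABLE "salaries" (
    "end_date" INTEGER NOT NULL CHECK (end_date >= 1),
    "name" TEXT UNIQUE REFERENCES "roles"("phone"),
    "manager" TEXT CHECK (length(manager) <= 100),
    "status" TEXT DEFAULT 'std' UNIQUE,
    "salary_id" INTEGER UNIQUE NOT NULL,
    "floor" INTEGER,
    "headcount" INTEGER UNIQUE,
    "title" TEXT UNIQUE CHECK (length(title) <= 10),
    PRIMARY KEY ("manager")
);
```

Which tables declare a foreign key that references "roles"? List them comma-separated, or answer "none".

salaries

- salaries.name references roles(phone).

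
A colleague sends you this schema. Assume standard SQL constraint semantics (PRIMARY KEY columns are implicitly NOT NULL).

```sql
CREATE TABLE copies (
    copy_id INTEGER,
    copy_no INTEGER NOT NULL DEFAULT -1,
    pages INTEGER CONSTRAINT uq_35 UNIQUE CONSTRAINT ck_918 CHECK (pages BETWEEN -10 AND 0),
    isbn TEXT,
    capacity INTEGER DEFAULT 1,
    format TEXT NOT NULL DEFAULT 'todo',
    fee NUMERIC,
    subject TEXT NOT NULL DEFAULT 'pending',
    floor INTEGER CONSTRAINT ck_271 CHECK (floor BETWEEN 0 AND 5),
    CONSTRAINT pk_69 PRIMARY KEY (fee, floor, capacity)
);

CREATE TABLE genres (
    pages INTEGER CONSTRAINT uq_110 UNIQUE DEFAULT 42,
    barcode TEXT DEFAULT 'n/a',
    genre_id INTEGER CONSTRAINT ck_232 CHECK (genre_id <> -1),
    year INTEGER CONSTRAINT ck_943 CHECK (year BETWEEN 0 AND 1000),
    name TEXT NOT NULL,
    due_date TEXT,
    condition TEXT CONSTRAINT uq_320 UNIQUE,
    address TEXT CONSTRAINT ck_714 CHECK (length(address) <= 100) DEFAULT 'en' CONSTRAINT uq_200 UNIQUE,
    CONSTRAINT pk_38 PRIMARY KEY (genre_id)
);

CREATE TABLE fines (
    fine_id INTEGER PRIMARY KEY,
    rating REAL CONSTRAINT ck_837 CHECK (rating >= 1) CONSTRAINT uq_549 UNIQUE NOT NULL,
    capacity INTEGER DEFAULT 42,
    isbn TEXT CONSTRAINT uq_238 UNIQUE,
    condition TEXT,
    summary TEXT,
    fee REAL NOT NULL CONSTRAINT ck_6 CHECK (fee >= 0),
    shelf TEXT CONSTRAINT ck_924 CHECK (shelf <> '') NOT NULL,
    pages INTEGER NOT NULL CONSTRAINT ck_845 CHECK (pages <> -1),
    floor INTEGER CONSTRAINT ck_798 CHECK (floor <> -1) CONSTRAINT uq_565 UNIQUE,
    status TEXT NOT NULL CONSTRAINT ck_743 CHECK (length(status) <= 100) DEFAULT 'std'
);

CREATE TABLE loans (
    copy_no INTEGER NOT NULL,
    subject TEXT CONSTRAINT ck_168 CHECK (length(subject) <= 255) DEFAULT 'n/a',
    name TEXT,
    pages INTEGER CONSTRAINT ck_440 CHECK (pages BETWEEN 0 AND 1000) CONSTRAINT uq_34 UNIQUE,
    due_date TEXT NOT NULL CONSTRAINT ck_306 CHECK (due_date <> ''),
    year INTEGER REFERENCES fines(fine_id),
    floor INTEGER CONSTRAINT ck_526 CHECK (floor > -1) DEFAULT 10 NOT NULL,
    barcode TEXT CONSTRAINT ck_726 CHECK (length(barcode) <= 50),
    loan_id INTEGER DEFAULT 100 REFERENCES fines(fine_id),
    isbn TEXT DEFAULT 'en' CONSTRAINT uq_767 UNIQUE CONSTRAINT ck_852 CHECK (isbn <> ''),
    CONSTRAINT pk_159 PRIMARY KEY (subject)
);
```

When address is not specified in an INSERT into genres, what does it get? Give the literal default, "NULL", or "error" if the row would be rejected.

'en'

address has an explicit DEFAULT 'en'.
When the column is omitted from an INSERT, that default is used.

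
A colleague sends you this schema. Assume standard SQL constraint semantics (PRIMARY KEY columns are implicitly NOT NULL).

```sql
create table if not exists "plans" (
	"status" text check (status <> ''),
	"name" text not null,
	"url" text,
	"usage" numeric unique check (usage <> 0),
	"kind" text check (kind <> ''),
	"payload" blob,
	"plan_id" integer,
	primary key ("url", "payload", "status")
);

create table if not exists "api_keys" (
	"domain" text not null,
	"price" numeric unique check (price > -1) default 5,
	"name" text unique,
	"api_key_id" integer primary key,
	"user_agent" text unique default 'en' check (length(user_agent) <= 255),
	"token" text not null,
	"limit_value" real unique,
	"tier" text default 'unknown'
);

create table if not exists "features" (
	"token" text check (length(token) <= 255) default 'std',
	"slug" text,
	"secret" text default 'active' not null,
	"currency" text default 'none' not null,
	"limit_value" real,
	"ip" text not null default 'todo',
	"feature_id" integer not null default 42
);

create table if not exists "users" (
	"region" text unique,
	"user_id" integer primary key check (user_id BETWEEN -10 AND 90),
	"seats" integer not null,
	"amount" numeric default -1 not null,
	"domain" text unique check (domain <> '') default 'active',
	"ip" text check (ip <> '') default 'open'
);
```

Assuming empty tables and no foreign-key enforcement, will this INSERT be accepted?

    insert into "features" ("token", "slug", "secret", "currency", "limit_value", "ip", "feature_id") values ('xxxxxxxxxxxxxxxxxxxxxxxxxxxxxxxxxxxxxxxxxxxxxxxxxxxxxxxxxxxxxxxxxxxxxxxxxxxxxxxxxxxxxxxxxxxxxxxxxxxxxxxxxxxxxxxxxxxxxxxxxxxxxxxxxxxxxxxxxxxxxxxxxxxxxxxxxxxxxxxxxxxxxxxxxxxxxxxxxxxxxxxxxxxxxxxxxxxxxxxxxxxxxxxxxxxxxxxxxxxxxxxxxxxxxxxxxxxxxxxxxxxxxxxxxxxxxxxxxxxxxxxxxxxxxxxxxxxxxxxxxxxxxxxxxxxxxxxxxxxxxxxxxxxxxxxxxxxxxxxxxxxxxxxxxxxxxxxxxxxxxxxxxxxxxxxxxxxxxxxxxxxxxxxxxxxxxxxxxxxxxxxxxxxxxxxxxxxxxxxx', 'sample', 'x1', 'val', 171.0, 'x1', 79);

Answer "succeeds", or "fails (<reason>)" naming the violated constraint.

fails (CHECK on token)

The value 'xxxxxxxxxxxxxxxxxxxxxxxxxxxxxxxxxxxxxxxxxxxxxxxxxxxxxxxxxxxxxxxxxxxxxxxxxxxxxxxxxxxxxxxxxxxxxxxxxxxxxxxxxxxxxxxxxxxxxxxxxxxxxxxxxxxxxxxxxxxxxxxxxxxxxxxxxxxxxxxxxxxxxxxxxxxxxxxxxxxxxxxxxxxxxxxxxxxxxxxxxxxxxxxxxxxxxxxxxxxxxxxxxxxxxxxxxxxxxxxxxxxxxxxxxxxxxxxxxxxxxxxxxxxxxxxxxxxxxxxxxxxxxxxxxxxxxxxxxxxxxxxxxxxxxxxxxxxxxxxxxxxxxxxxxxxxxxxxxxxxxxxxxxxxxxxxxxxxxxxxxxxxxxxxxxxxxxxxxxxxxxxxxxxxxxxxxxxxxxxx' for token violates CHECK (length(token) <= 255).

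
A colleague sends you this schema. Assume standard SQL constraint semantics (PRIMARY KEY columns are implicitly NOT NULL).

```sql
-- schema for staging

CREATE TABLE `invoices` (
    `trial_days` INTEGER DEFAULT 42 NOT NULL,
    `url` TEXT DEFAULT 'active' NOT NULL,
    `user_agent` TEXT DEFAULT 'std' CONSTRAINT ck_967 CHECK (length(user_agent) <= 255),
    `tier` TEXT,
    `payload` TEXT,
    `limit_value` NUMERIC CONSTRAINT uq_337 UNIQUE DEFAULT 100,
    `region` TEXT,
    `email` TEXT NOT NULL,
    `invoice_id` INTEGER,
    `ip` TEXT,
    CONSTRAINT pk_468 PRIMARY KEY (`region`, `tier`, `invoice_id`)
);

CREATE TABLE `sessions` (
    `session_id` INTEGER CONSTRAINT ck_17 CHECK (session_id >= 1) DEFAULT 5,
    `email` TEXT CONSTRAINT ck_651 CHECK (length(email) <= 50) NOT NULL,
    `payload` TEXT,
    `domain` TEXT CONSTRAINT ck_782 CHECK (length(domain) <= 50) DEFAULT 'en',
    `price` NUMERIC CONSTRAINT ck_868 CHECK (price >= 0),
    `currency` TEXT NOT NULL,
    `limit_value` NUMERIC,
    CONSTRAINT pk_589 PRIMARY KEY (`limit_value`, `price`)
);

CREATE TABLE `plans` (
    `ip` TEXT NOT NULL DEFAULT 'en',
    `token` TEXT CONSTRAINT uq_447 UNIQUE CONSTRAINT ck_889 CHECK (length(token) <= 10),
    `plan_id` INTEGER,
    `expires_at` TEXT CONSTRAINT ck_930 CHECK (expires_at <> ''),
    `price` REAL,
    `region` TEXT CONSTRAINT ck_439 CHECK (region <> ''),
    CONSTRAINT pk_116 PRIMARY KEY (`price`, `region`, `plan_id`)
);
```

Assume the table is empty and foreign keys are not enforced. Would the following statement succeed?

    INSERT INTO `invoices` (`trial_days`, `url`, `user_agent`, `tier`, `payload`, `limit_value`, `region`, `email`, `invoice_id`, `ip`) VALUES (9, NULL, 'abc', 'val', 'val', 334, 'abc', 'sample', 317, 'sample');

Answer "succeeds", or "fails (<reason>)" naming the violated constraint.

fails (NOT NULL on url)

url is explicitly set to NULL, but url is declared NOT NULL.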